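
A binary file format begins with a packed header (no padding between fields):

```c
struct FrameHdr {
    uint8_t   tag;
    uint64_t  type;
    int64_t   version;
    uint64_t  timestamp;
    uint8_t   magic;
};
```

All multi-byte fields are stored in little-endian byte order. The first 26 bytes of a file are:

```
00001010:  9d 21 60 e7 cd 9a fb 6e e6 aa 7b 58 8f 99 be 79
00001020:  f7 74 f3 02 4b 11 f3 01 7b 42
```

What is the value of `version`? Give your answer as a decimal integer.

-614250307415147606

`version` follows `tag` (1 B), `type` (8 B), so it starts at offset 1 + 8 = 9 and occupies 8 bytes.
Bytes at offsets 9..16: AA 7B 58 8F 99 BE 79 F7.
Little-endian: lowest address holds the least-significant byte.
Reassemble most-significant byte first: F7 79 BE 99 8F 58 7B AA → 0xF779BE998F587BAA.
Top bit is set, so as a signed 64-bit value this is 0xF779BE998F587BAA − 2^64 = -614250307415147606.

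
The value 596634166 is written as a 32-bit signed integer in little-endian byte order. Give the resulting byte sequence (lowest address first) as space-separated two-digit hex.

36 EA 8F 23

596634166 in hexadecimal, padded to 32 bits, is 0x238FEA36.
Split into bytes (most-significant first): 23 8F EA 36.
Little-endian: lowest address holds the least-significant byte.
So at ascending addresses the bytes are 36 EA 8F 23.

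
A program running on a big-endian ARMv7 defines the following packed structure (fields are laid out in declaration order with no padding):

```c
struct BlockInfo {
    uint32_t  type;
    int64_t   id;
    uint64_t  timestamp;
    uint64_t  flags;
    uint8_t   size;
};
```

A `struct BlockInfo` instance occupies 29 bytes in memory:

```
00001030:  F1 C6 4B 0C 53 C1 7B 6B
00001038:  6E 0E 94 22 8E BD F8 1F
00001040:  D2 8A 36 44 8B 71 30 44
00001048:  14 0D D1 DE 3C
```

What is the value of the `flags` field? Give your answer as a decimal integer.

`flags` follows `type` (4 B), `id` (8 B), `timestamp` (8 B), so it starts at offset 4 + 8 + 8 = 20 and occupies 8 bytes.
Bytes at offsets 20..27: 8B 71 30 44 14 0D D1 DE.
Big-endian stores the most-significant byte at the lowest address.
The bytes are already most-significant first: 0x8B713044140DD1DE.
0x8B713044140DD1DE = 10047865312592646622.

10047865312592646622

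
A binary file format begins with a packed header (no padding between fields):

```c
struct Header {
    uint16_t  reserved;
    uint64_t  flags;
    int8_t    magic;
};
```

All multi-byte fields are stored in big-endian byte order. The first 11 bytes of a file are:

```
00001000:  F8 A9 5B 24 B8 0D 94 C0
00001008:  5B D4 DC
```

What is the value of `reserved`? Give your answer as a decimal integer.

`reserved` is the first field, at byte offset 0, occupying 2 bytes.
Bytes at offsets 0..1: F8 A9.
Big-endian stores the most-significant byte at the lowest address.
The bytes are already most-significant first: 0xF8A9.
0xF8A9 = 63657.

63657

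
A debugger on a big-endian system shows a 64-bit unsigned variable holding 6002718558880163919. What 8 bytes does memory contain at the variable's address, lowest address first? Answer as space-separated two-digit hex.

53 4D F0 B9 BC B2 68 4F

6002718558880163919 in hexadecimal, padded to 64 bits, is 0x534DF0B9BCB2684F.
Split into bytes (most-significant first): 53 4D F0 B9 BC B2 68 4F.
Big-endian stores the most-significant byte at the lowest address.
So the memory order matches the most-significant-first order: 53 4D F0 B9 BC B2 68 4F.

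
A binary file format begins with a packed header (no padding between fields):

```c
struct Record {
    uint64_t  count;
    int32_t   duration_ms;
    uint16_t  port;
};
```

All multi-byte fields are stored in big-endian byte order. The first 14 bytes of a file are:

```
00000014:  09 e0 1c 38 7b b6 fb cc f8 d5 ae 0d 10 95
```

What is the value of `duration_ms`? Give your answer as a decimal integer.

-120214003

`duration_ms` follows `count` (8 bytes), so it starts at byte offset 8 and occupies 4 bytes.
Bytes at offsets 8..11: F8 D5 AE 0D.
Big-endian: lowest address holds the most-significant byte.
The bytes are already most-significant first: 0xF8D5AE0D.
Top bit is set, so as a signed 32-bit value this is 0xF8D5AE0D − 2^32 = -120214003.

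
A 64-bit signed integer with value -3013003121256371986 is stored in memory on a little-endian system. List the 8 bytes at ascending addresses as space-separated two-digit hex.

Two's complement of -3013003121256371986 in 64 bits: 3013003121256371986 = 0x29D056600DA11712; invert → 0xD62FA99FF25EE8ED; add 1 → 0xD62FA99FF25EE8EE.
Split into bytes (most-significant first): D6 2F A9 9F F2 5E E8 EE.
In little-endian order the low byte comes first in memory.
So at ascending addresses the bytes are EE E8 5E F2 9F A9 2F D6.

EE E8 5E F2 9F A9 2F D6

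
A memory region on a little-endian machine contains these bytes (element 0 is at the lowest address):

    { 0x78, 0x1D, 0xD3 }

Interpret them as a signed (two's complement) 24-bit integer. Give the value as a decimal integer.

Little-endian stores the least-significant byte at the lowest address.
Reassemble most-significant byte first: D3 1D 78 → 0xD31D78.
Top bit is set, so as a signed 24-bit value this is 0xD31D78 − 2^24 = -2941576.

-2941576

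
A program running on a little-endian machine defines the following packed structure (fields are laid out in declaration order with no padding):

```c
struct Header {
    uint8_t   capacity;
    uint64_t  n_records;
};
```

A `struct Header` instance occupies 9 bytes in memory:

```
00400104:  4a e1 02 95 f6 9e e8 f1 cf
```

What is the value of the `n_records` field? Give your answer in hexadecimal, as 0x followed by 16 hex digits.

0xCFF1E89EF69502E1

`n_records` follows `capacity` (1 byte), so it starts at byte offset 1 and occupies 8 bytes.
Bytes at offsets 1..8: E1 02 95 F6 9E E8 F1 CF.
Little-endian: lowest address holds the least-significant byte.
Reassemble most-significant byte first: CF F1 E8 9E F6 95 02 E1 → 0xCFF1E89EF69502E1.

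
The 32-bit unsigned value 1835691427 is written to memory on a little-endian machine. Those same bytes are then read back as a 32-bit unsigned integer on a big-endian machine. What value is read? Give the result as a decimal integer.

2741856877

1835691427 in 32-bit hexadecimal is 0x6D6A6DA3.
Stored little-endian, the bytes at ascending addresses are A3 6D 6A 6D.
Read back as big-endian, the last byte is least significant, giving 0xA36D6A6D.
0xA36D6A6D = 2741856877.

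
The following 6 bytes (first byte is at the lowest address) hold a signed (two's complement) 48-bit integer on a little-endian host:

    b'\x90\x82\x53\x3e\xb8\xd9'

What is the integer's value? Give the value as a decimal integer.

-42089633840496

Little-endian: lowest address holds the least-significant byte.
Reassemble most-significant byte first: D9 B8 3E 53 82 90 → 0xD9B83E538290.
Top bit is set, so as a signed 48-bit value this is 0xD9B83E538290 − 2^48 = -42089633840496.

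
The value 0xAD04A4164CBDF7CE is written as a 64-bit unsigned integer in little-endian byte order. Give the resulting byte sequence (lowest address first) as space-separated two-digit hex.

Split into bytes (most-significant first): AD 04 A4 16 4C BD F7 CE.
In little-endian order the low byte comes first in memory.
So at ascending addresses the bytes are CE F7 BD 4C 16 A4 04 AD.

CE F7 BD 4C 16 A4 04 AD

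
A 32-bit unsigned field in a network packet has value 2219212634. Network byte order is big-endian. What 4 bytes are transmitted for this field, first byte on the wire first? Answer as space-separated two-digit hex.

2219212634 in hexadecimal, padded to 32 bits, is 0x84467F5A.
Split into bytes (most-significant first): 84 46 7F 5A.
Big-endian: lowest address holds the most-significant byte.
So the memory order matches the most-significant-first order: 84 46 7F 5A.

84 46 7F 5A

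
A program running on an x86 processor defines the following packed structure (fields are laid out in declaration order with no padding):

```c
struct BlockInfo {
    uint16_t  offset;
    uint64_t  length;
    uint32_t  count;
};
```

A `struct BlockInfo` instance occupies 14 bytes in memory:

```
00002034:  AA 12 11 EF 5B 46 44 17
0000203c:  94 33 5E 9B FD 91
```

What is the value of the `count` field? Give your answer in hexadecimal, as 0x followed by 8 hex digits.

0x91FD9B5E

`count` follows `offset` (2 B), `length` (8 B), so it starts at offset 2 + 8 = 10 and occupies 4 bytes.
Bytes at offsets 10..13: 5E 9B FD 91.
Little-endian: lowest address holds the least-significant byte.
Reassemble most-significant byte first: 91 FD 9B 5E → 0x91FD9B5E.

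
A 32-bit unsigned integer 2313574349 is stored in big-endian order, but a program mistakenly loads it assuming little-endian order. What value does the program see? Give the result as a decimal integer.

2313574349 in 32-bit hexadecimal is 0x89E657CD.
Stored big-endian, the bytes at ascending addresses are 89 E6 57 CD.
Read back as little-endian, the first byte is least significant, giving 0xCD57E689.
0xCD57E689 = 3445089929.

3445089929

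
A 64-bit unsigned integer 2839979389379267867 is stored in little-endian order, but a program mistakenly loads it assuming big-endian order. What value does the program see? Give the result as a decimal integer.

2003364273230866727

2839979389379267867 in 64-bit hexadecimal is 0x2769A2353161CD1B.
Stored little-endian, the bytes at ascending addresses are 1B CD 61 31 35 A2 69 27.
Read back as big-endian, the last byte is least significant, giving 0x1BCD613135A26927.
0x1BCD613135A26927 = 2003364273230866727.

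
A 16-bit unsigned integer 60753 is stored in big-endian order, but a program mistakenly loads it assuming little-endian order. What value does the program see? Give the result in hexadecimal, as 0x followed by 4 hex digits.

0x51ED

60753 in 16-bit hexadecimal is 0xED51.
Stored big-endian, the bytes at ascending addresses are ED 51.
Read back as little-endian, the first byte is least significant, giving 0x51ED.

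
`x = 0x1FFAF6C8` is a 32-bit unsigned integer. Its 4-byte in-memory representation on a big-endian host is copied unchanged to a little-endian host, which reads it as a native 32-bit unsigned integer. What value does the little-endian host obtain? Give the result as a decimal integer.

Stored big-endian, the bytes at ascending addresses are 1F FA F6 C8.
Read back as little-endian, the first byte is least significant, giving 0xC8F6FA1F.
0xC8F6FA1F = 3371629087.

3371629087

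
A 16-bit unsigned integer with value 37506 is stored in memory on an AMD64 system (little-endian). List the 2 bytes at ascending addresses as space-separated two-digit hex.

82 92

37506 in hexadecimal, padded to 16 bits, is 0x9282.
Split into bytes (most-significant first): 92 82.
Little-endian: lowest address holds the least-significant byte.
So at ascending addresses the bytes are 82 92.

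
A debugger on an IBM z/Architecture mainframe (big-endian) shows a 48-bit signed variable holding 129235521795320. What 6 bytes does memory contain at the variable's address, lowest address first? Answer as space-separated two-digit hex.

129235521795320 in hexadecimal, padded to 48 bits, is 0x7589FD5E74F8.
Split into bytes (most-significant first): 75 89 FD 5E 74 F8.
Big-endian: lowest address holds the most-significant byte.
So the memory order matches the most-significant-first order: 75 89 FD 5E 74 F8.

75 89 FD 5E 74 F8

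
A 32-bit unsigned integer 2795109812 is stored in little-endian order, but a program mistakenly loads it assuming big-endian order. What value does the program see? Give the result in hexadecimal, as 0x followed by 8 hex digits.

0xB4FD99A6

2795109812 in 32-bit hexadecimal is 0xA699FDB4.
Stored little-endian, the bytes at ascending addresses are B4 FD 99 A6.
Read back as big-endian, the last byte is least significant, giving 0xB4FD99A6.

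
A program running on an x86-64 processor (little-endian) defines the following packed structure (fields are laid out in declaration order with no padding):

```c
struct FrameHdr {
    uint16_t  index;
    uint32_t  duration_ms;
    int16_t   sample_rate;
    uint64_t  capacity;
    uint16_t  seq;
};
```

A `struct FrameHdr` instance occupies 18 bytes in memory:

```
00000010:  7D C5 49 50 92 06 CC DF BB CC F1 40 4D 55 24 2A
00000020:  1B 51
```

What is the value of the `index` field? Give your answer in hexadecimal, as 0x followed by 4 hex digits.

`index` is the first field, at byte offset 0, occupying 2 bytes.
Bytes at offsets 0..1: 7D C5.
In little-endian order the low byte comes first in memory.
Reassemble most-significant byte first: C5 7D → 0xC57D.

0xC57D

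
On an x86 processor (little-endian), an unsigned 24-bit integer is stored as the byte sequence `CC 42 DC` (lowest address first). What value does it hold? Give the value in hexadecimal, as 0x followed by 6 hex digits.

Little-endian stores the least-significant byte at the lowest address.
Reassemble most-significant byte first: DC 42 CC → 0xDC42CC.

0xDC42CC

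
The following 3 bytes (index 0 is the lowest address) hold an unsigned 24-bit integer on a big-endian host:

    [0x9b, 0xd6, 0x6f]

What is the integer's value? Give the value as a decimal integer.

In big-endian order the high byte comes first in memory.
The bytes are already most-significant first: 0x9BD66F.
0x9BD66F = 10212975.

10212975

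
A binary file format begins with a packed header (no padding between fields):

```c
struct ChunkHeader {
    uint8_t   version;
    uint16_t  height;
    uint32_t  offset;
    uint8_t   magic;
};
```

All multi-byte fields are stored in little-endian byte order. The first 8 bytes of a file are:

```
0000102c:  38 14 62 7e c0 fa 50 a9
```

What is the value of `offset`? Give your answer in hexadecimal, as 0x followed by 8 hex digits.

`offset` follows `version` (1 B), `height` (2 B), so it starts at offset 1 + 2 = 3 and occupies 4 bytes.
Bytes at offsets 3..6: 7E C0 FA 50.
In little-endian order the low byte comes first in memory.
Reassemble most-significant byte first: 50 FA C0 7E → 0x50FAC07E.

0x50FAC07E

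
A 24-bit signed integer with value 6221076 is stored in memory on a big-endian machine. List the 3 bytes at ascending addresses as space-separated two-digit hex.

6221076 in hexadecimal, padded to 24 bits, is 0x5EED14.
Split into bytes (most-significant first): 5E ED 14.
Big-endian: lowest address holds the most-significant byte.
So the memory order matches the most-significant-first order: 5E ED 14.

5E ED 14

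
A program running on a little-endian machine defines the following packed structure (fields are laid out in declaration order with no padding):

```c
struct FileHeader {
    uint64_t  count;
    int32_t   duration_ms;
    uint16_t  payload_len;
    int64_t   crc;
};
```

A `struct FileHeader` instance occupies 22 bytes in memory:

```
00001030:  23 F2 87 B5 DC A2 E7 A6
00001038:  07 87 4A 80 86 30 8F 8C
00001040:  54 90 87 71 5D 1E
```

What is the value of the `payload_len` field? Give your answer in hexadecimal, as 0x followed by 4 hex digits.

0x3086

`payload_len` follows `count` (8 B), `duration_ms` (4 B), so it starts at offset 8 + 4 = 12 and occupies 2 bytes.
Bytes at offsets 12..13: 86 30.
Little-endian: lowest address holds the least-significant byte.
Reassemble most-significant byte first: 30 86 → 0x3086.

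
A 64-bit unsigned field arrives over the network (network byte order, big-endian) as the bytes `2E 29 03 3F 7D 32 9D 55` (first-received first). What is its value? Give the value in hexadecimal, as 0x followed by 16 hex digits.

Big-endian: lowest address holds the most-significant byte.
The bytes are already most-significant first: 0x2E29033F7D329D55.

0x2E29033F7D329D55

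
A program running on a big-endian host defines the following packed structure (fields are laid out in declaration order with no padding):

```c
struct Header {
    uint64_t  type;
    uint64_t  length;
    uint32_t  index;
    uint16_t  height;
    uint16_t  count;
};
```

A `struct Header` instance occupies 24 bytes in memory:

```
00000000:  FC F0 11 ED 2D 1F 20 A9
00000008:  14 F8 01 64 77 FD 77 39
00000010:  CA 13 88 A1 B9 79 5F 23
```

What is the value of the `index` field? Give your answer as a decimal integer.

3390277793

`index` follows `type` (8 B), `length` (8 B), so it starts at offset 8 + 8 = 16 and occupies 4 bytes.
Bytes at offsets 16..19: CA 13 88 A1.
In big-endian order the high byte comes first in memory.
The bytes are already most-significant first: 0xCA1388A1.
0xCA1388A1 = 3390277793.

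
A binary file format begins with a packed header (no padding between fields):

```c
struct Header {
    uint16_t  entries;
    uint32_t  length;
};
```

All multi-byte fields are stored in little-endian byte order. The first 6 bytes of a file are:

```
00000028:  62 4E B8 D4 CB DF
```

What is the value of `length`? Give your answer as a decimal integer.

3754677432

`length` follows `entries` (2 bytes), so it starts at byte offset 2 and occupies 4 bytes.
Bytes at offsets 2..5: B8 D4 CB DF.
Little-endian stores the least-significant byte at the lowest address.
Reassemble most-significant byte first: DF CB D4 B8 → 0xDFCBD4B8.
0xDFCBD4B8 = 3754677432.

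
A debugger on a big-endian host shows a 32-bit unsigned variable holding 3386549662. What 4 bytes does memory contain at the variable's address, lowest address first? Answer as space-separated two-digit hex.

3386549662 in hexadecimal, padded to 32 bits, is 0xC9DAA59E.
Split into bytes (most-significant first): C9 DA A5 9E.
Big-endian stores the most-significant byte at the lowest address.
So the memory order matches the most-significant-first order: C9 DA A5 9E.

C9 DA A5 9E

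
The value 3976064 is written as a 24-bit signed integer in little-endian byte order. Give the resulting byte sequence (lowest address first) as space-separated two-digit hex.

3976064 in hexadecimal, padded to 24 bits, is 0x3CAB80.
Split into bytes (most-significant first): 3C AB 80.
Little-endian stores the least-significant byte at the lowest address.
So at ascending addresses the bytes are 80 AB 3C.

80 AB 3C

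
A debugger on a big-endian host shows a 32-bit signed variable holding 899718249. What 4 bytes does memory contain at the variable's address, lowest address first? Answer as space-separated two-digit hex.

35 A0 9C 69

899718249 in hexadecimal, padded to 32 bits, is 0x35A09C69.
Split into bytes (most-significant first): 35 A0 9C 69.
Big-endian stores the most-significant byte at the lowest address.
So the memory order matches the most-significant-first order: 35 A0 9C 69.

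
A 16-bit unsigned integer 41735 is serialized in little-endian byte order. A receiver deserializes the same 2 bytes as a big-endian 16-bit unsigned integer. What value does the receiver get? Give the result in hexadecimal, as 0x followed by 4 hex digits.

0x07A3

41735 in 16-bit hexadecimal is 0xA307.
Stored little-endian, the bytes at ascending addresses are 07 A3.
Read back as big-endian, the last byte is least significant, giving 0x07A3.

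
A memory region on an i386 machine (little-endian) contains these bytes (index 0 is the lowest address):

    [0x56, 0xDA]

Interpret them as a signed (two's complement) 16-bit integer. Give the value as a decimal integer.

Little-endian stores the least-significant byte at the lowest address.
Reassemble most-significant byte first: DA 56 → 0xDA56.
Top bit is set, so as a signed 16-bit value this is 0xDA56 − 2^16 = -9642.

-9642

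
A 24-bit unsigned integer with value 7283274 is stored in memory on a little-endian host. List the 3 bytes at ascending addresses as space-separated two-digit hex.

7283274 in hexadecimal, padded to 24 bits, is 0x6F224A.
Split into bytes (most-significant first): 6F 22 4A.
Little-endian: lowest address holds the least-significant byte.
So at ascending addresses the bytes are 4A 22 6F.

4A 22 6F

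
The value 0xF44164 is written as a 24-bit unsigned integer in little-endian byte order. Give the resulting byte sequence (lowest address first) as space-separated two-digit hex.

Split into bytes (most-significant first): F4 41 64.
Little-endian: lowest address holds the least-significant byte.
So at ascending addresses the bytes are 64 41 F4.

64 41 F4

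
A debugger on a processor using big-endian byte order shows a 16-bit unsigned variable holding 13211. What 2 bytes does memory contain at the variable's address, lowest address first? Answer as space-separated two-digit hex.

33 9B

13211 in hexadecimal, padded to 16 bits, is 0x339B.
Split into bytes (most-significant first): 33 9B.
In big-endian order the high byte comes first in memory.
So the memory order matches the most-significant-first order: 33 9B.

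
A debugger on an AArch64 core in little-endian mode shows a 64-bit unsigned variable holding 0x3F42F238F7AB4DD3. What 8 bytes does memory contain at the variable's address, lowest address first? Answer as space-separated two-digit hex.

D3 4D AB F7 38 F2 42 3F

Split into bytes (most-significant first): 3F 42 F2 38 F7 AB 4D D3.
Little-endian stores the least-significant byte at the lowest address.
So at ascending addresses the bytes are D3 4D AB F7 38 F2 42 3F.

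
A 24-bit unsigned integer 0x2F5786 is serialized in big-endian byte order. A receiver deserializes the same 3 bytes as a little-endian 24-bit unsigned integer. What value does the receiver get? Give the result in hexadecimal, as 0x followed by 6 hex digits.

Stored big-endian, the bytes at ascending addresses are 2F 57 86.
Read back as little-endian, the first byte is least significant, giving 0x86572F.

0x86572F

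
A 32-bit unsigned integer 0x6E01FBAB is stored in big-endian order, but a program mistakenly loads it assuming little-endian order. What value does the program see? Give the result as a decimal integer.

2885353838

Stored big-endian, the bytes at ascending addresses are 6E 01 FB AB.
Read back as little-endian, the first byte is least significant, giving 0xABFB016E.
0xABFB016E = 2885353838.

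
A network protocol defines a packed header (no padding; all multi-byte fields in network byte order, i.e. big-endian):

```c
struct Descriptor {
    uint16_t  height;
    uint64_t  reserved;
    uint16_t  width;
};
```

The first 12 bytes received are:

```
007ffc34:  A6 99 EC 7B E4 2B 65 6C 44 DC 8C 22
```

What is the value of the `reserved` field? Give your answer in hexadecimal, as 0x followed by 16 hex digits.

`reserved` follows `height` (2 bytes), so it starts at byte offset 2 and occupies 8 bytes.
Bytes at offsets 2..9: EC 7B E4 2B 65 6C 44 DC.
In big-endian order the high byte comes first in memory.
The bytes are already most-significant first: 0xEC7BE42B656C44DC.

0xEC7BE42B656C44DC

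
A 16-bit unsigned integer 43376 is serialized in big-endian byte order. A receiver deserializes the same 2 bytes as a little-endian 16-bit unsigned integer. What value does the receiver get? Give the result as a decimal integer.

43376 in 16-bit hexadecimal is 0xA970.
Stored big-endian, the bytes at ascending addresses are A9 70.
Read back as little-endian, the first byte is least significant, giving 0x70A9.
0x70A9 = 28841.

28841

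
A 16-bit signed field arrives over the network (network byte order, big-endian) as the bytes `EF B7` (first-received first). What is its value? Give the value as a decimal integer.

-4169

In big-endian order the high byte comes first in memory.
The bytes are already most-significant first: 0xEFB7.
Top bit is set, so as a signed 16-bit value this is 0xEFB7 − 2^16 = -4169.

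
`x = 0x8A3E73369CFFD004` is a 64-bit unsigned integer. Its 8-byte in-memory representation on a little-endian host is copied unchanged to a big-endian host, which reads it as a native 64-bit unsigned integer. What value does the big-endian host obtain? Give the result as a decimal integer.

Stored little-endian, the bytes at ascending addresses are 04 D0 FF 9C 36 73 3E 8A.
Read back as big-endian, the last byte is least significant, giving 0x04D0FF9C36733E8A.
0x04D0FF9C36733E8A = 347058217701031562.

347058217701031562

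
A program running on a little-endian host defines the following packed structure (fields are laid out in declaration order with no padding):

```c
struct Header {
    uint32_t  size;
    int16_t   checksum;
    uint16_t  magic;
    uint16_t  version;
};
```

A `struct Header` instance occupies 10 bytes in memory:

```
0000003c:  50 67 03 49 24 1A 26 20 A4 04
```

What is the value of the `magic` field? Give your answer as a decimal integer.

8230

`magic` follows `size` (4 B), `checksum` (2 B), so it starts at offset 4 + 2 = 6 and occupies 2 bytes.
Bytes at offsets 6..7: 26 20.
Little-endian stores the least-significant byte at the lowest address.
Reassemble most-significant byte first: 20 26 → 0x2026.
0x2026 = 8230.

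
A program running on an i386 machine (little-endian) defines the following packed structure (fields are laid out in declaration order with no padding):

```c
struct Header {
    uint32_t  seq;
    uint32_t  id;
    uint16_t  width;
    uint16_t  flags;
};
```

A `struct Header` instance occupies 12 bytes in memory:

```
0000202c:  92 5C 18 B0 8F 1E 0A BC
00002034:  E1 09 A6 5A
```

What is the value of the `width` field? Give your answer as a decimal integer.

`width` follows `seq` (4 B), `id` (4 B), so it starts at offset 4 + 4 = 8 and occupies 2 bytes.
Bytes at offsets 8..9: E1 09.
Little-endian: lowest address holds the least-significant byte.
Reassemble most-significant byte first: 09 E1 → 0x09E1.
0x09E1 = 2529.

2529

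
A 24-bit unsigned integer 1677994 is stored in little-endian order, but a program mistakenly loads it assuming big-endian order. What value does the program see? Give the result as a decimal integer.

1677994 in 24-bit hexadecimal is 0x199AAA.
Stored little-endian, the bytes at ascending addresses are AA 9A 19.
Read back as big-endian, the last byte is least significant, giving 0xAA9A19.
0xAA9A19 = 11180569.

11180569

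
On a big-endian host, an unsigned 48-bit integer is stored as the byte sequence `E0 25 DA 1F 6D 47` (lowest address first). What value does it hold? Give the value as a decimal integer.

246453177904455

In big-endian order the high byte comes first in memory.
The bytes are already most-significant first: 0xE025DA1F6D47.
0xE025DA1F6D47 = 246453177904455.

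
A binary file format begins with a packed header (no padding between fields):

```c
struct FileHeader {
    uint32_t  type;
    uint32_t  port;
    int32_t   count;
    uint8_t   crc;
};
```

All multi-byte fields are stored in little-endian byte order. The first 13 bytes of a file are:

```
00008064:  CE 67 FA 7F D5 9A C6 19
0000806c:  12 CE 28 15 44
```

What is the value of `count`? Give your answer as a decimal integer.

`count` follows `type` (4 B), `port` (4 B), so it starts at offset 4 + 4 = 8 and occupies 4 bytes.
Bytes at offsets 8..11: 12 CE 28 15.
Little-endian: lowest address holds the least-significant byte.
Reassemble most-significant byte first: 15 28 CE 12 → 0x1528CE12.
0x1528CE12 = 354995730.

354995730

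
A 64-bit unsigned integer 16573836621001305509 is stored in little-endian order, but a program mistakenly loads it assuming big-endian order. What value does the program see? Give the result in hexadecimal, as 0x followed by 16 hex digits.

0xA5AD2448981802E6

16573836621001305509 in 64-bit hexadecimal is 0xE60218984824ADA5.
Stored little-endian, the bytes at ascending addresses are A5 AD 24 48 98 18 02 E6.
Read back as big-endian, the last byte is least significant, giving 0xA5AD2448981802E6.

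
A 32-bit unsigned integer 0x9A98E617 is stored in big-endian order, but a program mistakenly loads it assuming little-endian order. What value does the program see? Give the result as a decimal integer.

Stored big-endian, the bytes at ascending addresses are 9A 98 E6 17.
Read back as little-endian, the first byte is least significant, giving 0x17E6989A.
0x17E6989A = 400988314.

400988314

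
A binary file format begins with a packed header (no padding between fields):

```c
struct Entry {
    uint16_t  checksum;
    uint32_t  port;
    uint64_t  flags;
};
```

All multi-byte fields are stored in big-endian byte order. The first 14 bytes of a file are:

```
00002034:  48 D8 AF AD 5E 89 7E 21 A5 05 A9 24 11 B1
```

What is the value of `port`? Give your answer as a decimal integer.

2947374729

`port` follows `checksum` (2 bytes), so it starts at byte offset 2 and occupies 4 bytes.
Bytes at offsets 2..5: AF AD 5E 89.
Big-endian: lowest address holds the most-significant byte.
The bytes are already most-significant first: 0xAFAD5E89.
0xAFAD5E89 = 2947374729.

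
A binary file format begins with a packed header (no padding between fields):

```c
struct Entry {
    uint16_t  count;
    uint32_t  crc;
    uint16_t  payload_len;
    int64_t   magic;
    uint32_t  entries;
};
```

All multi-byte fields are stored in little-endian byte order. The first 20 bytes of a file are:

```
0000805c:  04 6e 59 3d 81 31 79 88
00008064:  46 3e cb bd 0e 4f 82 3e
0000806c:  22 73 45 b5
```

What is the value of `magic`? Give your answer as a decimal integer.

4504249502056267334

`magic` follows `count` (2 B), `crc` (4 B), `payload_len` (2 B), so it starts at offset 2 + 4 + 2 = 8 and occupies 8 bytes.
Bytes at offsets 8..15: 46 3E CB BD 0E 4F 82 3E.
In little-endian order the low byte comes first in memory.
Reassemble most-significant byte first: 3E 82 4F 0E BD CB 3E 46 → 0x3E824F0EBDCB3E46.
0x3E824F0EBDCB3E46 = 4504249502056267334.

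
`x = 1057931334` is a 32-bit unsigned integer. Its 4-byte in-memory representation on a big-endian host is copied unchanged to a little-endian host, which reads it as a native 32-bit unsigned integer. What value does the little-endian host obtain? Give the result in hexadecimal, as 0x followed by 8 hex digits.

0x46C00E3F

1057931334 in 32-bit hexadecimal is 0x3F0EC046.
Stored big-endian, the bytes at ascending addresses are 3F 0E C0 46.
Read back as little-endian, the first byte is least significant, giving 0x46C00E3F.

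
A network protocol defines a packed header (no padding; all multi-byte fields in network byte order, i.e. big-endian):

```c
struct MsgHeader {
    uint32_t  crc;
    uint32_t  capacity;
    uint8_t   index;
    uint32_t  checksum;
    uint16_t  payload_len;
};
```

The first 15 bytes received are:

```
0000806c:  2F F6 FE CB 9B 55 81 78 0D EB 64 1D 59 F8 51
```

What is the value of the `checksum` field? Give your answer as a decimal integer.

`checksum` follows `crc` (4 B), `capacity` (4 B), `index` (1 B), so it starts at offset 4 + 4 + 1 = 9 and occupies 4 bytes.
Bytes at offsets 9..12: EB 64 1D 59.
Big-endian: lowest address holds the most-significant byte.
The bytes are already most-significant first: 0xEB641D59.
0xEB641D59 = 3949206873.

3949206873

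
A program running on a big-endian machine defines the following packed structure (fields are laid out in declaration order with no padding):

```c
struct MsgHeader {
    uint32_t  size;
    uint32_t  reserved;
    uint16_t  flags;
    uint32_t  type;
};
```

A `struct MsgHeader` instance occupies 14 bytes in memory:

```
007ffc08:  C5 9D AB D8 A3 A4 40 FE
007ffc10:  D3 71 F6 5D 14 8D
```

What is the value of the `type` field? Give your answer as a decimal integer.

`type` follows `size` (4 B), `reserved` (4 B), `flags` (2 B), so it starts at offset 4 + 4 + 2 = 10 and occupies 4 bytes.
Bytes at offsets 10..13: F6 5D 14 8D.
Big-endian: lowest address holds the most-significant byte.
The bytes are already most-significant first: 0xF65D148D.
0xF65D148D = 4133295245.

4133295245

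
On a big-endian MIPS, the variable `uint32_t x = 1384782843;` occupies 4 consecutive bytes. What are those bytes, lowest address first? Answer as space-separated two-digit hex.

1384782843 in hexadecimal, padded to 32 bits, is 0x528A1BFB.
Split into bytes (most-significant first): 52 8A 1B FB.
Big-endian: lowest address holds the most-significant byte.
So the memory order matches the most-significant-first order: 52 8A 1B FB.

52 8A 1B FB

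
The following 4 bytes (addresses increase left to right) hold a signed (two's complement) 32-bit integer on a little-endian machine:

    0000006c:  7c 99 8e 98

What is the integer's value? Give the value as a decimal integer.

Little-endian: lowest address holds the least-significant byte.
Reassemble most-significant byte first: 98 8E 99 7C → 0x988E997C.
Top bit is set, so as a signed 32-bit value this is 0x988E997C − 2^32 = -1735485060.

-1735485060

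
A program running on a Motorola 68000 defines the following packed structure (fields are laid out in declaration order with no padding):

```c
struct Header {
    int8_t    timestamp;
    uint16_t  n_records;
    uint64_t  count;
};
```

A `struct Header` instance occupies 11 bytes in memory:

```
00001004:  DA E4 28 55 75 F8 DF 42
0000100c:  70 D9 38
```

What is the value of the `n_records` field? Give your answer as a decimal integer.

58408

`n_records` follows `timestamp` (1 byte), so it starts at byte offset 1 and occupies 2 bytes.
Bytes at offsets 1..2: E4 28.
In big-endian order the high byte comes first in memory.
The bytes are already most-significant first: 0xE428.
0xE428 = 58408.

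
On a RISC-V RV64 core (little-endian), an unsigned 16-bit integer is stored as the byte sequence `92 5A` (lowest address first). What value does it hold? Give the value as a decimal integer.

23186

Little-endian stores the least-significant byte at the lowest address.
Reassemble most-significant byte first: 5A 92 → 0x5A92.
0x5A92 = 23186.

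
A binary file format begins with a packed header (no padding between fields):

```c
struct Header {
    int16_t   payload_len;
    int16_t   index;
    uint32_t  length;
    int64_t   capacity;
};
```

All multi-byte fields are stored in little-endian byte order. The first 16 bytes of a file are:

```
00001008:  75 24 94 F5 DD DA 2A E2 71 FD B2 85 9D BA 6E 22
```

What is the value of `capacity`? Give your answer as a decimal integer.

2481125630443453809

`capacity` follows `payload_len` (2 B), `index` (2 B), `length` (4 B), so it starts at offset 2 + 2 + 4 = 8 and occupies 8 bytes.
Bytes at offsets 8..15: 71 FD B2 85 9D BA 6E 22.
In little-endian order the low byte comes first in memory.
Reassemble most-significant byte first: 22 6E BA 9D 85 B2 FD 71 → 0x226EBA9D85B2FD71.
0x226EBA9D85B2FD71 = 2481125630443453809.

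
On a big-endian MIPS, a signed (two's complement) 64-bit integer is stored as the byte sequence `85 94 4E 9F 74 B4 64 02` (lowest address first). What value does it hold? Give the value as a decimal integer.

Big-endian stores the most-significant byte at the lowest address.
The bytes are already most-significant first: 0x85944E9F74B46402.
Top bit is set, so as a signed 64-bit value this is 0x85944E9F74B46402 − 2^64 = -8821339323347213310.

-8821339323347213310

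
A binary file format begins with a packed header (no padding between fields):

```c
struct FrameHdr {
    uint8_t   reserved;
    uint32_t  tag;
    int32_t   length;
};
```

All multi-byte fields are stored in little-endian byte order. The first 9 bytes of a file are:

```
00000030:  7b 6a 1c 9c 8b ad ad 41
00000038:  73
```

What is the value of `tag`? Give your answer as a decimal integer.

`tag` follows `reserved` (1 byte), so it starts at byte offset 1 and occupies 4 bytes.
Bytes at offsets 1..4: 6A 1C 9C 8B.
Little-endian: lowest address holds the least-significant byte.
Reassemble most-significant byte first: 8B 9C 1C 6A → 0x8B9C1C6A.
0x8B9C1C6A = 2342263914.

2342263914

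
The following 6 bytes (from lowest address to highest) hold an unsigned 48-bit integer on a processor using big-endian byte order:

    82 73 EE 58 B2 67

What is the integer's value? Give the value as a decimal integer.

Big-endian stores the most-significant byte at the lowest address.
The bytes are already most-significant first: 0x8273EE58B267.
0x8273EE58B267 = 143434431640167.

143434431640167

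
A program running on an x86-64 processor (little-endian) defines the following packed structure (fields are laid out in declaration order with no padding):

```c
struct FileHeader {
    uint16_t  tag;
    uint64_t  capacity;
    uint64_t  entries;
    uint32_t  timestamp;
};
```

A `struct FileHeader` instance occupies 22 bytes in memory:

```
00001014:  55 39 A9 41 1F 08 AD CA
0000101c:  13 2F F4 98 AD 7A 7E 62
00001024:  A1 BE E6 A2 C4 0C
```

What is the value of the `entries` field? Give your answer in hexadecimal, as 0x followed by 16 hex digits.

0xBEA1627E7AAD98F4

`entries` follows `tag` (2 B), `capacity` (8 B), so it starts at offset 2 + 8 = 10 and occupies 8 bytes.
Bytes at offsets 10..17: F4 98 AD 7A 7E 62 A1 BE.
In little-endian order the low byte comes first in memory.
Reassemble most-significant byte first: BE A1 62 7E 7A AD 98 F4 → 0xBEA1627E7AAD98F4.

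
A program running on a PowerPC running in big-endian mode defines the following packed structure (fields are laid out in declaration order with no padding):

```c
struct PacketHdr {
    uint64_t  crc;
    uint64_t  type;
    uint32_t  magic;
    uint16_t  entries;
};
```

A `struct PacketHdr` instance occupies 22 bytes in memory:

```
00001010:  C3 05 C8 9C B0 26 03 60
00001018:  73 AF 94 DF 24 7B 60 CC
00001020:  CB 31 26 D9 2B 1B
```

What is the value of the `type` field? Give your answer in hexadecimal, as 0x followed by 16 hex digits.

0x73AF94DF247B60CC

`type` follows `crc` (8 bytes), so it starts at byte offset 8 and occupies 8 bytes.
Bytes at offsets 8..15: 73 AF 94 DF 24 7B 60 CC.
Big-endian: lowest address holds the most-significant byte.
The bytes are already most-significant first: 0x73AF94DF247B60CC.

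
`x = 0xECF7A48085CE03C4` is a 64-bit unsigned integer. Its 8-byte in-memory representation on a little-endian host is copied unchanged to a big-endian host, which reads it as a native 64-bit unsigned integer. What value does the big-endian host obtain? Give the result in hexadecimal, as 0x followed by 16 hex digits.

Stored little-endian, the bytes at ascending addresses are C4 03 CE 85 80 A4 F7 EC.
Read back as big-endian, the last byte is least significant, giving 0xC403CE8580A4F7EC.

0xC403CE8580A4F7EC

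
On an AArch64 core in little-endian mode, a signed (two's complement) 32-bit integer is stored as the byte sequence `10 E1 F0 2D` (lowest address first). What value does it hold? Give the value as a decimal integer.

770760976

Little-endian stores the least-significant byte at the lowest address.
Reassemble most-significant byte first: 2D F0 E1 10 → 0x2DF0E110.
0x2DF0E110 = 770760976.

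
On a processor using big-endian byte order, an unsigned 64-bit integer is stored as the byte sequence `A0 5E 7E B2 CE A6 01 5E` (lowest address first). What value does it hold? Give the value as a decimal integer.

11555813000315535710

In big-endian order the high byte comes first in memory.
The bytes are already most-significant first: 0xA05E7EB2CEA6015E.
0xA05E7EB2CEA6015E = 11555813000315535710.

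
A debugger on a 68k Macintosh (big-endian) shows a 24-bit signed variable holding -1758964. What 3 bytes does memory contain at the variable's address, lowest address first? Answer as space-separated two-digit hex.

E5 29 0C

Two's complement of -1758964 in 24 bits: 1758964 = 0x1AD6F4; invert → 0xE5290B; add 1 → 0xE5290C.
Split into bytes (most-significant first): E5 29 0C.
Big-endian: lowest address holds the most-significant byte.
So the memory order matches the most-significant-first order: E5 29 0C.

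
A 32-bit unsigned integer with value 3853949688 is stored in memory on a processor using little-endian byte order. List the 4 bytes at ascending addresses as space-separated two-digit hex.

F8 9A B6 E5

3853949688 in hexadecimal, padded to 32 bits, is 0xE5B69AF8.
Split into bytes (most-significant first): E5 B6 9A F8.
In little-endian order the low byte comes first in memory.
So at ascending addresses the bytes are F8 9A B6 E5.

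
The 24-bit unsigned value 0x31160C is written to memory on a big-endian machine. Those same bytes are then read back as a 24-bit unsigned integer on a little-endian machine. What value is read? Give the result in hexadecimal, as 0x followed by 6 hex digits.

Stored big-endian, the bytes at ascending addresses are 31 16 0C.
Read back as little-endian, the first byte is least significant, giving 0x0C1631.

0x0C1631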